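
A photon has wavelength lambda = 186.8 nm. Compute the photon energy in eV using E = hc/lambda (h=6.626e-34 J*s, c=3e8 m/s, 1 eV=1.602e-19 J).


E = hc / lambda
= (6.626e-34)(3e8) / (186.8e-9)
= 1.9878e-25 / 1.8680e-07
= 1.0641e-18 J
Converting to eV: 1.0641e-18 / 1.602e-19
= 6.6425 eV

6.6425


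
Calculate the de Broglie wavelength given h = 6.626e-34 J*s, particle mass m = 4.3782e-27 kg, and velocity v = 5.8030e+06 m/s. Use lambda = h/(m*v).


lambda = h / (m * v)
= 6.626e-34 / (4.3782e-27 * 5.8030e+06)
= 6.626e-34 / 2.5407e-20
= 2.6080e-14 m

2.6080e-14


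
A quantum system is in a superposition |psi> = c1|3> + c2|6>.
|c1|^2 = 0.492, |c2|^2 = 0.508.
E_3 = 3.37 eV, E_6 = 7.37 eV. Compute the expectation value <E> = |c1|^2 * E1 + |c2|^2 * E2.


<E> = |c1|^2 * E1 + |c2|^2 * E2
= 0.492 * 3.37 + 0.508 * 7.37
= 1.658 + 3.744
= 5.402 eV

5.402


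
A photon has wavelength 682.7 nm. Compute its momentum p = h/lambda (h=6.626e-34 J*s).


p = h / lambda
= 6.626e-34 / (682.7e-9)
= 6.626e-34 / 6.8270e-07
= 9.7056e-28 kg*m/s

9.7056e-28


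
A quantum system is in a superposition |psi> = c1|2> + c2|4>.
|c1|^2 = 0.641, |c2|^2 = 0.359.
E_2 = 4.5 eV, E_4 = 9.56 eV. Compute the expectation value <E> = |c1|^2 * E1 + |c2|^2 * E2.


<E> = |c1|^2 * E1 + |c2|^2 * E2
= 0.641 * 4.5 + 0.359 * 9.56
= 2.8845 + 3.432
= 6.3165 eV

6.3165


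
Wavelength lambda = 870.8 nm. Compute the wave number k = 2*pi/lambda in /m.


k = 2 * pi / lambda
= 6.2832 / (870.8e-9)
= 6.2832 / 8.7080e-07
= 7.2154e+06 /m

7.2154e+06


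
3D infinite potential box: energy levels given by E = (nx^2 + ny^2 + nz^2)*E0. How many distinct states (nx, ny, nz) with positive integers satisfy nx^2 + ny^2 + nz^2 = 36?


Enumerate all (nx, ny, nz) with nx^2 + ny^2 + nz^2 = 36:
(2,4,4)
(4,2,4)
(4,4,2)
Total degeneracy = 3

3


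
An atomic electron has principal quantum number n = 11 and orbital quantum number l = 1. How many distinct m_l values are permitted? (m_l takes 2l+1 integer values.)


m_l ranges from -l to +l in integer steps
So m_l goes from -1 to +1
Count = 2l + 1 = 2*1 + 1
= 3

3


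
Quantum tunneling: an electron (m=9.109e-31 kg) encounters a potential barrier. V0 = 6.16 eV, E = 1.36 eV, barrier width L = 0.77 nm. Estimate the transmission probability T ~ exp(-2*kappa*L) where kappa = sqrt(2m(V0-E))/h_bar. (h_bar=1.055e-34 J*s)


V0 - E = 4.8 eV = 7.6896e-19 J
kappa = sqrt(2 * m * (V0-E)) / h_bar
= sqrt(2 * 9.109e-31 * 7.6896e-19) / 1.055e-34
= 1.1219e+10 /m
2*kappa*L = 2 * 1.1219e+10 * 0.77e-9
= 17.2771
T = exp(-17.2771) = 3.138030e-08

3.138030e-08


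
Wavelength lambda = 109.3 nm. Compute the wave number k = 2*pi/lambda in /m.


k = 2 * pi / lambda
= 6.2832 / (109.3e-9)
= 6.2832 / 1.0930e-07
= 5.7486e+07 /m

5.7486e+07


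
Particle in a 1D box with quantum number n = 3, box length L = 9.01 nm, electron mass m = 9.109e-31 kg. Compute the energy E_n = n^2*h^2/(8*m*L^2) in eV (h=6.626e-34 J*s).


E = n^2 * h^2 / (8 * m * L^2)
= 3^2 * (6.626e-34)^2 / (8 * 9.109e-31 * (9.01e-9)^2)
= 9 * 4.3904e-67 / (8 * 9.109e-31 * 8.1180e-17)
= 6.6794e-21 J
= 0.0417 eV

0.0417


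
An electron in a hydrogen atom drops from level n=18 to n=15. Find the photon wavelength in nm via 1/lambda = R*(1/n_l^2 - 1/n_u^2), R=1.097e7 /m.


1/lambda = R * (1/n_l^2 - 1/n_u^2)
= 1.097e7 * (1/15^2 - 1/18^2)
= 1.097e7 * (0.004444 - 0.003086)
= 1.097e7 * 0.001358
= 1.4898e+04 /m
lambda = 1 / 1.4898e+04 = 67125.2175 nm

67125.2175


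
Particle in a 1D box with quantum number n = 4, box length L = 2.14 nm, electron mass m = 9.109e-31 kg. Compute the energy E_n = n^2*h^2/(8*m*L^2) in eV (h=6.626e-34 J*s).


E = n^2 * h^2 / (8 * m * L^2)
= 4^2 * (6.626e-34)^2 / (8 * 9.109e-31 * (2.14e-9)^2)
= 16 * 4.3904e-67 / (8 * 9.109e-31 * 4.5796e-18)
= 2.1049e-19 J
= 1.3139 eV

1.3139


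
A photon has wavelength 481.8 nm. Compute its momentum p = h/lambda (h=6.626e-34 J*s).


p = h / lambda
= 6.626e-34 / (481.8e-9)
= 6.626e-34 / 4.8180e-07
= 1.3753e-27 kg*m/s

1.3753e-27


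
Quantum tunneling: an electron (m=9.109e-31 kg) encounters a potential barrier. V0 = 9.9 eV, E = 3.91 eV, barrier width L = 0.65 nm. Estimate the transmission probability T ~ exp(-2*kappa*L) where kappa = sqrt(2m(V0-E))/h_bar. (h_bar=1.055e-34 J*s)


V0 - E = 5.99 eV = 9.5960e-19 J
kappa = sqrt(2 * m * (V0-E)) / h_bar
= sqrt(2 * 9.109e-31 * 9.5960e-19) / 1.055e-34
= 1.2533e+10 /m
2*kappa*L = 2 * 1.2533e+10 * 0.65e-9
= 16.2924
T = exp(-16.2924) = 8.400146e-08

8.400146e-08


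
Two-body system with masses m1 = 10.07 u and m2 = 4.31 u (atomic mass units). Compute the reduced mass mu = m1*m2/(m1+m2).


mu = m1 * m2 / (m1 + m2)
= 10.07 * 4.31 / (10.07 + 4.31)
= 43.4017 / 14.38
= 3.0182 u

3.0182


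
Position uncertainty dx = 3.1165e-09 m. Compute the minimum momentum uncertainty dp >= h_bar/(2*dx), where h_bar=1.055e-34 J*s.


dp = h_bar / (2 * dx)
= 1.055e-34 / (2 * 3.1165e-09)
= 1.055e-34 / 6.2330e-09
= 1.6926e-26 kg*m/s

1.6926e-26


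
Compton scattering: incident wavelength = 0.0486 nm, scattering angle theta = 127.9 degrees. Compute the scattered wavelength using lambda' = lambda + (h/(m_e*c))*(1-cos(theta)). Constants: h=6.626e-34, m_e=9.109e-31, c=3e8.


Compton wavelength: h/(m_e*c) = 2.4247e-12 m
d_lambda = 2.4247e-12 * (1 - cos(127.9 deg))
= 2.4247e-12 * 1.614285
= 3.9142e-12 m = 0.003914 nm
lambda' = 0.0486 + 0.003914
= 0.052514 nm

0.052514


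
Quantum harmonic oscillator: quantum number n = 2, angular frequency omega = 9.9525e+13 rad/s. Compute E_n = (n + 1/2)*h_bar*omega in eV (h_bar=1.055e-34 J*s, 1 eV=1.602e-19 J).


E = (n + 1/2) * h_bar * omega
= (2 + 0.5) * 1.055e-34 * 9.9525e+13
= 2.5 * 1.0500e-20
= 2.6250e-20 J
= 0.1639 eV

0.1639


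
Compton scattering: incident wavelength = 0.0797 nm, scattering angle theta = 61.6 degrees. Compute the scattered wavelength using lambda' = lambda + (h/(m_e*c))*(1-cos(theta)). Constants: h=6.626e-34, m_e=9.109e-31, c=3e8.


Compton wavelength: h/(m_e*c) = 2.4247e-12 m
d_lambda = 2.4247e-12 * (1 - cos(61.6 deg))
= 2.4247e-12 * 0.524376
= 1.2715e-12 m = 0.001271 nm
lambda' = 0.0797 + 0.001271
= 0.080971 nm

0.080971


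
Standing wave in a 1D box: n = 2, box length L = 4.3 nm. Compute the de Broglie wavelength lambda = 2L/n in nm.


lambda = 2L / n
= 2 * 4.3 / 2
= 8.6 / 2
= 4.3 nm

4.3


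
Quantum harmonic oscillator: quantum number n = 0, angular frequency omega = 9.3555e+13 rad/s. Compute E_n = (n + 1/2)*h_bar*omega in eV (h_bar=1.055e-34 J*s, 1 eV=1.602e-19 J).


E = (n + 1/2) * h_bar * omega
= (0 + 0.5) * 1.055e-34 * 9.3555e+13
= 0.5 * 9.8701e-21
= 4.9350e-21 J
= 0.0308 eV

0.0308


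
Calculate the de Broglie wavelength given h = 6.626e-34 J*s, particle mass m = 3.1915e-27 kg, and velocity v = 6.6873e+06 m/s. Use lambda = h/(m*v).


lambda = h / (m * v)
= 6.626e-34 / (3.1915e-27 * 6.6873e+06)
= 6.626e-34 / 2.1343e-20
= 3.1046e-14 m

3.1046e-14


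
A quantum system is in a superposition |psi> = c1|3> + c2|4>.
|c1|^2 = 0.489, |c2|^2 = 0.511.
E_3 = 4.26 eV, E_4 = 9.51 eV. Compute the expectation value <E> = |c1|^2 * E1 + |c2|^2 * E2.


<E> = |c1|^2 * E1 + |c2|^2 * E2
= 0.489 * 4.26 + 0.511 * 9.51
= 2.0831 + 4.8596
= 6.9428 eV

6.9428


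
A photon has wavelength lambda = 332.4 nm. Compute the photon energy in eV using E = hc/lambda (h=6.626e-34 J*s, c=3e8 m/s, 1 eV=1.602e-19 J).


E = hc / lambda
= (6.626e-34)(3e8) / (332.4e-9)
= 1.9878e-25 / 3.3240e-07
= 5.9801e-19 J
Converting to eV: 5.9801e-19 / 1.602e-19
= 3.7329 eV

3.7329


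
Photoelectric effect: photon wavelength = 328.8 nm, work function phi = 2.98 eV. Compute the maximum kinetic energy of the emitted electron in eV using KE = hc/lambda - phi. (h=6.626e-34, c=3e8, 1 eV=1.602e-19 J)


E_photon = hc / lambda
= (6.626e-34)(3e8) / (328.8e-9)
= 6.0456e-19 J
= 3.7738 eV
KE = E_photon - phi
= 3.7738 - 2.98
= 0.7938 eV

0.7938


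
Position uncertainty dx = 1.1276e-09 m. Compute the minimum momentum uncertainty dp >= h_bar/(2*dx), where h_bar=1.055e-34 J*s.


dp = h_bar / (2 * dx)
= 1.055e-34 / (2 * 1.1276e-09)
= 1.055e-34 / 2.2552e-09
= 4.6781e-26 kg*m/s

4.6781e-26


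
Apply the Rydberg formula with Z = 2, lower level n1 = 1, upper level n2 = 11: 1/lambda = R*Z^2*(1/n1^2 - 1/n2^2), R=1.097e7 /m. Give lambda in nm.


1/lambda = R * Z^2 * (1/n1^2 - 1/n2^2)
= 1.097e7 * 2^2 * (1/1^2 - 1/11^2)
= 1.097e7 * 4 * (1.0 - 0.008264)
= 4.3517e+07 /m
lambda = 1 / 4.3517e+07
= 22.9793 nm

22.9793


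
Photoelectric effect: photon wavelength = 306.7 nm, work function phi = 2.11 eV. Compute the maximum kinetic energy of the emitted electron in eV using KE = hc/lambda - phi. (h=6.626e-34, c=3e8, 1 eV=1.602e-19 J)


E_photon = hc / lambda
= (6.626e-34)(3e8) / (306.7e-9)
= 6.4813e-19 J
= 4.0457 eV
KE = E_photon - phi
= 4.0457 - 2.11
= 1.9357 eV

1.9357


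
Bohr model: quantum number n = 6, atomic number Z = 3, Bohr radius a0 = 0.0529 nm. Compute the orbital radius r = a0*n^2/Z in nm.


r = a0 * n^2 / Z
= 0.0529 * 6^2 / 3
= 0.0529 * 36 / 3
= 0.6348 nm

0.6348


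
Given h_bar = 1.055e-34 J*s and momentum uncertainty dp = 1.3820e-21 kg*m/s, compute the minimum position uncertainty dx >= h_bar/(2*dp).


dx = h_bar / (2 * dp)
= 1.055e-34 / (2 * 1.3820e-21)
= 1.055e-34 / 2.7640e-21
= 3.8169e-14 m

3.8169e-14


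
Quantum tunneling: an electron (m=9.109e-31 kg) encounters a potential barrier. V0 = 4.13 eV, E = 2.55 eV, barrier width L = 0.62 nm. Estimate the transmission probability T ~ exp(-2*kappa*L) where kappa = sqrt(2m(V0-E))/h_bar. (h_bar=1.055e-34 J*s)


V0 - E = 1.58 eV = 2.5312e-19 J
kappa = sqrt(2 * m * (V0-E)) / h_bar
= sqrt(2 * 9.109e-31 * 2.5312e-19) / 1.055e-34
= 6.4366e+09 /m
2*kappa*L = 2 * 6.4366e+09 * 0.62e-9
= 7.9814
T = exp(-7.9814) = 3.417588e-04

3.417588e-04


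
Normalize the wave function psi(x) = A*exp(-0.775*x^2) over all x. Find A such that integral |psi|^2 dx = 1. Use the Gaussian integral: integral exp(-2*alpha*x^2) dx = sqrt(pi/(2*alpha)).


integral |psi|^2 dx = A^2 * sqrt(pi/(2*alpha)) = 1
A^2 = sqrt(2*alpha/pi)
= sqrt(2 * 0.775 / pi)
= 0.70241
A = sqrt(0.70241)
= 0.8381

0.8381


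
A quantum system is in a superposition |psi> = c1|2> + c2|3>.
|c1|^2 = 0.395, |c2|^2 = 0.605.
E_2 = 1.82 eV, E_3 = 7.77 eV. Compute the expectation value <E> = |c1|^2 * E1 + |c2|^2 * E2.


<E> = |c1|^2 * E1 + |c2|^2 * E2
= 0.395 * 1.82 + 0.605 * 7.77
= 0.7189 + 4.7008
= 5.4198 eV

5.4198


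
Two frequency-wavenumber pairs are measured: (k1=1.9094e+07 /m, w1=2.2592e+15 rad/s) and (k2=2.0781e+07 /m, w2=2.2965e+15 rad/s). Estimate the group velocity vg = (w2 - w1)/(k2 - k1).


vg = (w2 - w1) / (k2 - k1)
= (2.2965e+15 - 2.2592e+15) / (2.0781e+07 - 1.9094e+07)
= 3.7300e+13 / 1.6870e+06
= 2.2110e+07 m/s

2.2110e+07


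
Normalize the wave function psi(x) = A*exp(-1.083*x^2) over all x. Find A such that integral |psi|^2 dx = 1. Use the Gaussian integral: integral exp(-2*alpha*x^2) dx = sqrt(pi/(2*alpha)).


integral |psi|^2 dx = A^2 * sqrt(pi/(2*alpha)) = 1
A^2 = sqrt(2*alpha/pi)
= sqrt(2 * 1.083 / pi)
= 0.830337
A = sqrt(0.830337)
= 0.9112

0.9112


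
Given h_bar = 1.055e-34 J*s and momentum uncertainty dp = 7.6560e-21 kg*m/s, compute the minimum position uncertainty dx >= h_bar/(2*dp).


dx = h_bar / (2 * dp)
= 1.055e-34 / (2 * 7.6560e-21)
= 1.055e-34 / 1.5312e-20
= 6.8900e-15 m

6.8900e-15


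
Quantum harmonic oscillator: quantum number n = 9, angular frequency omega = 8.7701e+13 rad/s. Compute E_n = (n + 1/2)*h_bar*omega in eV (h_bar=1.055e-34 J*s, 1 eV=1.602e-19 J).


E = (n + 1/2) * h_bar * omega
= (9 + 0.5) * 1.055e-34 * 8.7701e+13
= 9.5 * 9.2525e-21
= 8.7898e-20 J
= 0.5487 eV

0.5487


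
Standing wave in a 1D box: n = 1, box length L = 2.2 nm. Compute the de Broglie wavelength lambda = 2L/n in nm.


lambda = 2L / n
= 2 * 2.2 / 1
= 4.4 / 1
= 4.4 nm

4.4


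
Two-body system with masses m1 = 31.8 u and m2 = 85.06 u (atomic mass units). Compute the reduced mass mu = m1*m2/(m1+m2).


mu = m1 * m2 / (m1 + m2)
= 31.8 * 85.06 / (31.8 + 85.06)
= 2704.908 / 116.86
= 23.1466 u

23.1466


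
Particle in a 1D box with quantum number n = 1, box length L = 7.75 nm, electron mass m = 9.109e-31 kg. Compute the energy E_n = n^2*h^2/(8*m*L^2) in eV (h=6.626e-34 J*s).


E = n^2 * h^2 / (8 * m * L^2)
= 1^2 * (6.626e-34)^2 / (8 * 9.109e-31 * (7.75e-9)^2)
= 1 * 4.3904e-67 / (8 * 9.109e-31 * 6.0063e-17)
= 1.0031e-21 J
= 0.0063 eV

0.0063


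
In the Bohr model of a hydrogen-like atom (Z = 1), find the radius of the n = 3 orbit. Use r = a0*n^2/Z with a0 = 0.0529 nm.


r = a0 * n^2 / Z
= 0.0529 * 3^2 / 1
= 0.0529 * 9 / 1
= 0.4761 nm

0.4761


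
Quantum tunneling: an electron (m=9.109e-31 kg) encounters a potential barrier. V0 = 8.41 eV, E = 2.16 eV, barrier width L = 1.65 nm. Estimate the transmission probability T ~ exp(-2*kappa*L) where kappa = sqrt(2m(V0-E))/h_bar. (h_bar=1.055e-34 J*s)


V0 - E = 6.25 eV = 1.0012e-18 J
kappa = sqrt(2 * m * (V0-E)) / h_bar
= sqrt(2 * 9.109e-31 * 1.0012e-18) / 1.055e-34
= 1.2802e+10 /m
2*kappa*L = 2 * 1.2802e+10 * 1.65e-9
= 42.2458
T = exp(-42.2458) = 4.496773e-19

4.496773e-19


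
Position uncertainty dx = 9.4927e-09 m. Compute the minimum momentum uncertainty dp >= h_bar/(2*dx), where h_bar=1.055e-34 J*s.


dp = h_bar / (2 * dx)
= 1.055e-34 / (2 * 9.4927e-09)
= 1.055e-34 / 1.8985e-08
= 5.5569e-27 kg*m/s

5.5569e-27


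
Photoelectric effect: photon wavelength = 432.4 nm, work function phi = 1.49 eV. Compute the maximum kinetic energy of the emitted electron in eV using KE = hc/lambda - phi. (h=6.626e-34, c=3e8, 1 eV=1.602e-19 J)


E_photon = hc / lambda
= (6.626e-34)(3e8) / (432.4e-9)
= 4.5971e-19 J
= 2.8696 eV
KE = E_photon - phi
= 2.8696 - 1.49
= 1.3796 eV

1.3796


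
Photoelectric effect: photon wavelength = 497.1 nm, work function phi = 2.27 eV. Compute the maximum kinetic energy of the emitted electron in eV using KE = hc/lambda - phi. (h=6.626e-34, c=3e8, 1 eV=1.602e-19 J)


E_photon = hc / lambda
= (6.626e-34)(3e8) / (497.1e-9)
= 3.9988e-19 J
= 2.4961 eV
KE = E_photon - phi
= 2.4961 - 2.27
= 0.2261 eV

0.2261


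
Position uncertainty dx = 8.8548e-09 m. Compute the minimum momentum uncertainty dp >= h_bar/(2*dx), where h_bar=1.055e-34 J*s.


dp = h_bar / (2 * dx)
= 1.055e-34 / (2 * 8.8548e-09)
= 1.055e-34 / 1.7710e-08
= 5.9572e-27 kg*m/s

5.9572e-27


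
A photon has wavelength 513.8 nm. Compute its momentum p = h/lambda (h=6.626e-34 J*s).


p = h / lambda
= 6.626e-34 / (513.8e-9)
= 6.626e-34 / 5.1380e-07
= 1.2896e-27 kg*m/s

1.2896e-27


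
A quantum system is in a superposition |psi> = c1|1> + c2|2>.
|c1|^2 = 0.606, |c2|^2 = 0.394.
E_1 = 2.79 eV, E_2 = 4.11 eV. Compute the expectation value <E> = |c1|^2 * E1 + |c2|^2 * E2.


<E> = |c1|^2 * E1 + |c2|^2 * E2
= 0.606 * 2.79 + 0.394 * 4.11
= 1.6907 + 1.6193
= 3.3101 eV

3.3101


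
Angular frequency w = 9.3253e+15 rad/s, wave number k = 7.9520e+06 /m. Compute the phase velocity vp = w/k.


vp = w / k
= 9.3253e+15 / 7.9520e+06
= 1.1727e+09 m/s

1.1727e+09


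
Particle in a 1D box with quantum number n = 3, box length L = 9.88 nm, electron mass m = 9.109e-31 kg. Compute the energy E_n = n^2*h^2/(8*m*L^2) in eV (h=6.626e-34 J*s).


E = n^2 * h^2 / (8 * m * L^2)
= 3^2 * (6.626e-34)^2 / (8 * 9.109e-31 * (9.88e-9)^2)
= 9 * 4.3904e-67 / (8 * 9.109e-31 * 9.7614e-17)
= 5.5548e-21 J
= 0.0347 eV

0.0347


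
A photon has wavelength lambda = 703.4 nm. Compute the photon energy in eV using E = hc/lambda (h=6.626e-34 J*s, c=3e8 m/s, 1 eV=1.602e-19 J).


E = hc / lambda
= (6.626e-34)(3e8) / (703.4e-9)
= 1.9878e-25 / 7.0340e-07
= 2.8260e-19 J
Converting to eV: 2.8260e-19 / 1.602e-19
= 1.764 eV

1.764


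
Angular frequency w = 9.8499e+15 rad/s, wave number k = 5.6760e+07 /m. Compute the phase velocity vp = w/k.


vp = w / k
= 9.8499e+15 / 5.6760e+07
= 1.7354e+08 m/s

1.7354e+08


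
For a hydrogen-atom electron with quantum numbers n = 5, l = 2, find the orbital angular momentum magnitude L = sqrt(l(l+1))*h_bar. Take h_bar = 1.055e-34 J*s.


L = sqrt(l*(l+1)) * h_bar
= sqrt(2 * 3) * 1.055e-34
= sqrt(6) * 1.055e-34
= 2.4495 * 1.055e-34
= 2.5842e-34 J*s

2.5842e-34


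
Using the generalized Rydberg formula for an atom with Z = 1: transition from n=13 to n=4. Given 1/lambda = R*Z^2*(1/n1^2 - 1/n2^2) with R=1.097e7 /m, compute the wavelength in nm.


1/lambda = R * Z^2 * (1/n1^2 - 1/n2^2)
= 1.097e7 * 1^2 * (1/4^2 - 1/13^2)
= 1.097e7 * 1 * (0.0625 - 0.005917)
= 6.2071e+05 /m
lambda = 1 / 6.2071e+05
= 1611.0486 nm

1611.0486


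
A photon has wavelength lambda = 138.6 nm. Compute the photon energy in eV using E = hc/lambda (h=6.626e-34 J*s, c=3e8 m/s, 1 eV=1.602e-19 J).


E = hc / lambda
= (6.626e-34)(3e8) / (138.6e-9)
= 1.9878e-25 / 1.3860e-07
= 1.4342e-18 J
Converting to eV: 1.4342e-18 / 1.602e-19
= 8.9526 eV

8.9526


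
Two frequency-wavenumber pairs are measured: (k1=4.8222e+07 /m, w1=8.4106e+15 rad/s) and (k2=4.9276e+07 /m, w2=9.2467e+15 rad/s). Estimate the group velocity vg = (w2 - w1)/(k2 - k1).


vg = (w2 - w1) / (k2 - k1)
= (9.2467e+15 - 8.4106e+15) / (4.9276e+07 - 4.8222e+07)
= 8.3610e+14 / 1.0540e+06
= 7.9326e+08 m/s

7.9326e+08


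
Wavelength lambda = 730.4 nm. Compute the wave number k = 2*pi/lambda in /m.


k = 2 * pi / lambda
= 6.2832 / (730.4e-9)
= 6.2832 / 7.3040e-07
= 8.6024e+06 /m

8.6024e+06


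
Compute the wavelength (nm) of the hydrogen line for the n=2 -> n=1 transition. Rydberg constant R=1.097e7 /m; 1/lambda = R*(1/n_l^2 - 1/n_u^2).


1/lambda = R * (1/n_l^2 - 1/n_u^2)
= 1.097e7 * (1/1^2 - 1/2^2)
= 1.097e7 * (1.0 - 0.25)
= 1.097e7 * 0.75
= 8.2275e+06 /m
lambda = 1 / 8.2275e+06 = 121.5436 nm

121.5436


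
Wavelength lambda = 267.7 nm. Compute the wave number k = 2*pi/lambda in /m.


k = 2 * pi / lambda
= 6.2832 / (267.7e-9)
= 6.2832 / 2.6770e-07
= 2.3471e+07 /m

2.3471e+07


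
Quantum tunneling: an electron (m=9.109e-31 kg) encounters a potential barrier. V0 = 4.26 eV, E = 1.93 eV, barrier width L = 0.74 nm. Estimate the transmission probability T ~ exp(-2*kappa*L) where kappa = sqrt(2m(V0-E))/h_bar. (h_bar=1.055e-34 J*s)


V0 - E = 2.33 eV = 3.7327e-19 J
kappa = sqrt(2 * m * (V0-E)) / h_bar
= sqrt(2 * 9.109e-31 * 3.7327e-19) / 1.055e-34
= 7.8164e+09 /m
2*kappa*L = 2 * 7.8164e+09 * 0.74e-9
= 11.5683
T = exp(-11.5683) = 9.461489e-06

9.461489e-06


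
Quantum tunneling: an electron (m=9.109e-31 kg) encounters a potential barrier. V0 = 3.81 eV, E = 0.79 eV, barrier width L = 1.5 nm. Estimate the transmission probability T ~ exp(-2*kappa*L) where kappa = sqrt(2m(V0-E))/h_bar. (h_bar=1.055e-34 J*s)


V0 - E = 3.02 eV = 4.8380e-19 J
kappa = sqrt(2 * m * (V0-E)) / h_bar
= sqrt(2 * 9.109e-31 * 4.8380e-19) / 1.055e-34
= 8.8988e+09 /m
2*kappa*L = 2 * 8.8988e+09 * 1.5e-9
= 26.6965
T = exp(-26.6965) = 2.546065e-12

2.546065e-12


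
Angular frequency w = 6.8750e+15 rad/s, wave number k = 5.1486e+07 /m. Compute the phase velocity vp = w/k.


vp = w / k
= 6.8750e+15 / 5.1486e+07
= 1.3353e+08 m/s

1.3353e+08


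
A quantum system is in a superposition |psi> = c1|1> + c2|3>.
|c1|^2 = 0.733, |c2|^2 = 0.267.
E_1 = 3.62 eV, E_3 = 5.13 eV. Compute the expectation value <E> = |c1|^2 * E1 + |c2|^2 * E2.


<E> = |c1|^2 * E1 + |c2|^2 * E2
= 0.733 * 3.62 + 0.267 * 5.13
= 2.6535 + 1.3697
= 4.0232 eV

4.0232


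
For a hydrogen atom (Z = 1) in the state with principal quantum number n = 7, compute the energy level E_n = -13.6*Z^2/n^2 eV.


E_n = -13.6 * Z^2 / n^2
= -13.6 * 1^2 / 7^2
= -13.6 * 1 / 49
= -0.2776 eV

-0.2776


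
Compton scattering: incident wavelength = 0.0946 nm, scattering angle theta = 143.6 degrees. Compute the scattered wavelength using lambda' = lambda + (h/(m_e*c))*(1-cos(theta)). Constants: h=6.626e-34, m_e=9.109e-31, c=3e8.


Compton wavelength: h/(m_e*c) = 2.4247e-12 m
d_lambda = 2.4247e-12 * (1 - cos(143.6 deg))
= 2.4247e-12 * 1.804894
= 4.3763e-12 m = 0.004376 nm
lambda' = 0.0946 + 0.004376
= 0.098976 nm

0.098976


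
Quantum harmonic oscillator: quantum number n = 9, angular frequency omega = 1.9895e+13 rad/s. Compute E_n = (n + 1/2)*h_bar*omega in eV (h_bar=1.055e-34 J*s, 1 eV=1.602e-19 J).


E = (n + 1/2) * h_bar * omega
= (9 + 0.5) * 1.055e-34 * 1.9895e+13
= 9.5 * 2.0989e-21
= 1.9940e-20 J
= 0.1245 eV

0.1245


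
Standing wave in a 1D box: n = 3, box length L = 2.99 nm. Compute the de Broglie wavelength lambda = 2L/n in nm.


lambda = 2L / n
= 2 * 2.99 / 3
= 5.98 / 3
= 1.9933 nm

1.9933


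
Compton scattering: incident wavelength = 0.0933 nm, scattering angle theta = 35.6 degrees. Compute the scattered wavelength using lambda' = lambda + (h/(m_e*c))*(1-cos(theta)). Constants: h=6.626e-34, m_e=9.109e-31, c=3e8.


Compton wavelength: h/(m_e*c) = 2.4247e-12 m
d_lambda = 2.4247e-12 * (1 - cos(35.6 deg))
= 2.4247e-12 * 0.186899
= 4.5318e-13 m = 0.000453 nm
lambda' = 0.0933 + 0.000453
= 0.093753 nm

0.093753


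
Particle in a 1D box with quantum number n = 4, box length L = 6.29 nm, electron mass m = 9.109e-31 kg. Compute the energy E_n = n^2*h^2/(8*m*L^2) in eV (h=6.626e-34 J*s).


E = n^2 * h^2 / (8 * m * L^2)
= 4^2 * (6.626e-34)^2 / (8 * 9.109e-31 * (6.29e-9)^2)
= 16 * 4.3904e-67 / (8 * 9.109e-31 * 3.9564e-17)
= 2.4365e-20 J
= 0.1521 eV

0.1521


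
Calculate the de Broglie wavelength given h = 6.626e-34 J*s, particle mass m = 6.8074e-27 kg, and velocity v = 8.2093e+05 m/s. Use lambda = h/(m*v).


lambda = h / (m * v)
= 6.626e-34 / (6.8074e-27 * 8.2093e+05)
= 6.626e-34 / 5.5884e-21
= 1.1857e-13 m

1.1857e-13


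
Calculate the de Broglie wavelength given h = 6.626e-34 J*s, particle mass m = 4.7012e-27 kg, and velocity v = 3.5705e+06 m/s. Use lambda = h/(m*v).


lambda = h / (m * v)
= 6.626e-34 / (4.7012e-27 * 3.5705e+06)
= 6.626e-34 / 1.6786e-20
= 3.9474e-14 m

3.9474e-14


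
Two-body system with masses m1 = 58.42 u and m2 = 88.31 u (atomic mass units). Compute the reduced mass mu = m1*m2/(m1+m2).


mu = m1 * m2 / (m1 + m2)
= 58.42 * 88.31 / (58.42 + 88.31)
= 5159.0702 / 146.73
= 35.1603 u

35.1603


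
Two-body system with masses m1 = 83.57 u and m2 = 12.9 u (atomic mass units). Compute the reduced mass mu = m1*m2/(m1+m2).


mu = m1 * m2 / (m1 + m2)
= 83.57 * 12.9 / (83.57 + 12.9)
= 1078.053 / 96.47
= 11.175 u

11.175


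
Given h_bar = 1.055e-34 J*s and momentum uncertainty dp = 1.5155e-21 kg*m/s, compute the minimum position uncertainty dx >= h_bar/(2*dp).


dx = h_bar / (2 * dp)
= 1.055e-34 / (2 * 1.5155e-21)
= 1.055e-34 / 3.0310e-21
= 3.4807e-14 m

3.4807e-14


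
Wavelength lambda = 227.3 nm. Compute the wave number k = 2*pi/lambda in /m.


k = 2 * pi / lambda
= 6.2832 / (227.3e-9)
= 6.2832 / 2.2730e-07
= 2.7643e+07 /m

2.7643e+07


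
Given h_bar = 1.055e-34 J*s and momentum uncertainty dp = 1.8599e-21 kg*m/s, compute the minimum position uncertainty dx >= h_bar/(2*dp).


dx = h_bar / (2 * dp)
= 1.055e-34 / (2 * 1.8599e-21)
= 1.055e-34 / 3.7198e-21
= 2.8362e-14 m

2.8362e-14


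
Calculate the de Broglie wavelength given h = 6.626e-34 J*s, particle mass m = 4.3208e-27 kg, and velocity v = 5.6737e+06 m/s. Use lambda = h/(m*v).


lambda = h / (m * v)
= 6.626e-34 / (4.3208e-27 * 5.6737e+06)
= 6.626e-34 / 2.4515e-20
= 2.7028e-14 m

2.7028e-14


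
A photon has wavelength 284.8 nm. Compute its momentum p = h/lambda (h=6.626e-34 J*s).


p = h / lambda
= 6.626e-34 / (284.8e-9)
= 6.626e-34 / 2.8480e-07
= 2.3265e-27 kg*m/s

2.3265e-27


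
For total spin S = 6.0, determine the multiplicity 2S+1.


Spin multiplicity = 2S + 1
= 2 * 6.0 + 1
= 12.0 + 1
= 13

13


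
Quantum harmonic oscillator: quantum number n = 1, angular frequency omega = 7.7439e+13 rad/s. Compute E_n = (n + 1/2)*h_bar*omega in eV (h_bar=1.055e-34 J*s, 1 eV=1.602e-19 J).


E = (n + 1/2) * h_bar * omega
= (1 + 0.5) * 1.055e-34 * 7.7439e+13
= 1.5 * 8.1698e-21
= 1.2255e-20 J
= 0.0765 eV

0.0765


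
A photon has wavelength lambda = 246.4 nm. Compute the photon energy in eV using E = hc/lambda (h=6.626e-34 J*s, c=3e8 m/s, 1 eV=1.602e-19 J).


E = hc / lambda
= (6.626e-34)(3e8) / (246.4e-9)
= 1.9878e-25 / 2.4640e-07
= 8.0674e-19 J
Converting to eV: 8.0674e-19 / 1.602e-19
= 5.0358 eV

5.0358


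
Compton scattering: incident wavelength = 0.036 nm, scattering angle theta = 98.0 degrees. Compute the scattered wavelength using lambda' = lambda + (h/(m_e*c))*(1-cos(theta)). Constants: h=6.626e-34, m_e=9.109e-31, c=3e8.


Compton wavelength: h/(m_e*c) = 2.4247e-12 m
d_lambda = 2.4247e-12 * (1 - cos(98.0 deg))
= 2.4247e-12 * 1.139173
= 2.7622e-12 m = 0.002762 nm
lambda' = 0.036 + 0.002762
= 0.038762 nm

0.038762


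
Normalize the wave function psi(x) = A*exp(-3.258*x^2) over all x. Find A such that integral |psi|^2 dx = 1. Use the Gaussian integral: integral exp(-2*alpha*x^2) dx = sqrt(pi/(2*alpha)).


integral |psi|^2 dx = A^2 * sqrt(pi/(2*alpha)) = 1
A^2 = sqrt(2*alpha/pi)
= sqrt(2 * 3.258 / pi)
= 1.440176
A = sqrt(1.440176)
= 1.2001

1.2001


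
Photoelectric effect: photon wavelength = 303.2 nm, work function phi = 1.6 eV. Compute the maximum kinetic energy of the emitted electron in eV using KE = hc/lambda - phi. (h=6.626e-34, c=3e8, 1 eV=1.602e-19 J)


E_photon = hc / lambda
= (6.626e-34)(3e8) / (303.2e-9)
= 6.5561e-19 J
= 4.0924 eV
KE = E_photon - phi
= 4.0924 - 1.6
= 2.4924 eV

2.4924


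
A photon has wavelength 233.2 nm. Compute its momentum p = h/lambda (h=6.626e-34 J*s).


p = h / lambda
= 6.626e-34 / (233.2e-9)
= 6.626e-34 / 2.3320e-07
= 2.8413e-27 kg*m/s

2.8413e-27


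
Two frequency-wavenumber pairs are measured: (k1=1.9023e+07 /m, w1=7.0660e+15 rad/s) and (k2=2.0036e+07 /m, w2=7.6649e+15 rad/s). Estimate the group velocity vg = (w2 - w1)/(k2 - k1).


vg = (w2 - w1) / (k2 - k1)
= (7.6649e+15 - 7.0660e+15) / (2.0036e+07 - 1.9023e+07)
= 5.9890e+14 / 1.0130e+06
= 5.9121e+08 m/s

5.9121e+08


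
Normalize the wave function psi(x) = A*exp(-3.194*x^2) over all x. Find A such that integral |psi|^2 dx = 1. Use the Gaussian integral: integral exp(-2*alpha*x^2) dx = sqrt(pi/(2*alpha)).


integral |psi|^2 dx = A^2 * sqrt(pi/(2*alpha)) = 1
A^2 = sqrt(2*alpha/pi)
= sqrt(2 * 3.194 / pi)
= 1.425961
A = sqrt(1.425961)
= 1.1941

1.1941


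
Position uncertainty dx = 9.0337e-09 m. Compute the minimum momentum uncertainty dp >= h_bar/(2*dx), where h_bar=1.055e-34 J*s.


dp = h_bar / (2 * dx)
= 1.055e-34 / (2 * 9.0337e-09)
= 1.055e-34 / 1.8067e-08
= 5.8392e-27 kg*m/s

5.8392e-27


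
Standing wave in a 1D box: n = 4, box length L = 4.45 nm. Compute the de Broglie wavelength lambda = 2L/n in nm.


lambda = 2L / n
= 2 * 4.45 / 4
= 8.9 / 4
= 2.225 nm

2.225


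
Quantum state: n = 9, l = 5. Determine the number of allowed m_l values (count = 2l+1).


m_l ranges from -l to +l in integer steps
So m_l goes from -5 to +5
Count = 2l + 1 = 2*5 + 1
= 11

11


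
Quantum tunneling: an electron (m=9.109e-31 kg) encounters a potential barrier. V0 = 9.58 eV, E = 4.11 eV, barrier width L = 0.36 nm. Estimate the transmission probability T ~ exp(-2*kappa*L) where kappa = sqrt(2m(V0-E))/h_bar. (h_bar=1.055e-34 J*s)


V0 - E = 5.47 eV = 8.7629e-19 J
kappa = sqrt(2 * m * (V0-E)) / h_bar
= sqrt(2 * 9.109e-31 * 8.7629e-19) / 1.055e-34
= 1.1976e+10 /m
2*kappa*L = 2 * 1.1976e+10 * 0.36e-9
= 8.6229
T = exp(-8.6229) = 1.799307e-04

1.799307e-04


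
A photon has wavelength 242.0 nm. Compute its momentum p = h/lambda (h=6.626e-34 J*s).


p = h / lambda
= 6.626e-34 / (242.0e-9)
= 6.626e-34 / 2.4200e-07
= 2.7380e-27 kg*m/s

2.7380e-27


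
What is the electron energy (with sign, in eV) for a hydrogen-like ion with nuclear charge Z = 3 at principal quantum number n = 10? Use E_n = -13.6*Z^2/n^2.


E_n = -13.6 * Z^2 / n^2
= -13.6 * 3^2 / 10^2
= -13.6 * 9 / 100
= -1.224 eV

-1.224


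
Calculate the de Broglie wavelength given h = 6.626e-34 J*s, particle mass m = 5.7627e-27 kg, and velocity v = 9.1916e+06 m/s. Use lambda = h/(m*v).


lambda = h / (m * v)
= 6.626e-34 / (5.7627e-27 * 9.1916e+06)
= 6.626e-34 / 5.2968e-20
= 1.2509e-14 m

1.2509e-14


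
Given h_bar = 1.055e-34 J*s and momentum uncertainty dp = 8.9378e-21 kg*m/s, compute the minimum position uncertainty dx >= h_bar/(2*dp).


dx = h_bar / (2 * dp)
= 1.055e-34 / (2 * 8.9378e-21)
= 1.055e-34 / 1.7876e-20
= 5.9019e-15 m

5.9019e-15


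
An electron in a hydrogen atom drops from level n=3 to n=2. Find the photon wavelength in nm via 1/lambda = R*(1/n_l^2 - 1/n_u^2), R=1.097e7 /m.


1/lambda = R * (1/n_l^2 - 1/n_u^2)
= 1.097e7 * (1/2^2 - 1/3^2)
= 1.097e7 * (0.25 - 0.111111)
= 1.097e7 * 0.138889
= 1.5236e+06 /m
lambda = 1 / 1.5236e+06 = 656.3355 nm

656.3355


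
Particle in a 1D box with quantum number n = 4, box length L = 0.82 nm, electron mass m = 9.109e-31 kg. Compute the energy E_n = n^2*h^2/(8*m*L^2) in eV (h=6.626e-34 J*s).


E = n^2 * h^2 / (8 * m * L^2)
= 4^2 * (6.626e-34)^2 / (8 * 9.109e-31 * (0.82e-9)^2)
= 16 * 4.3904e-67 / (8 * 9.109e-31 * 6.7240e-19)
= 1.4336e-18 J
= 8.9489 eV

8.9489


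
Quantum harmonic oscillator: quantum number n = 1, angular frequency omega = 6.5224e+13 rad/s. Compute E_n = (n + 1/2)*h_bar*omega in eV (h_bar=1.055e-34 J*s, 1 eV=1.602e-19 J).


E = (n + 1/2) * h_bar * omega
= (1 + 0.5) * 1.055e-34 * 6.5224e+13
= 1.5 * 6.8811e-21
= 1.0322e-20 J
= 0.0644 eV

0.0644


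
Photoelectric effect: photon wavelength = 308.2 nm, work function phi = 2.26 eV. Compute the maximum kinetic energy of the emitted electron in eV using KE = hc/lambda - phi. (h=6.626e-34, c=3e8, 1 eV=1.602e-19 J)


E_photon = hc / lambda
= (6.626e-34)(3e8) / (308.2e-9)
= 6.4497e-19 J
= 4.026 eV
KE = E_photon - phi
= 4.026 - 2.26
= 1.766 eV

1.766


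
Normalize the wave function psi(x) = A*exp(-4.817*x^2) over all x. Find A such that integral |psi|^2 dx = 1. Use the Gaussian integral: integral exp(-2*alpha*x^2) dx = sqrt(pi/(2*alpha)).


integral |psi|^2 dx = A^2 * sqrt(pi/(2*alpha)) = 1
A^2 = sqrt(2*alpha/pi)
= sqrt(2 * 4.817 / pi)
= 1.75117
A = sqrt(1.75117)
= 1.3233

1.3233


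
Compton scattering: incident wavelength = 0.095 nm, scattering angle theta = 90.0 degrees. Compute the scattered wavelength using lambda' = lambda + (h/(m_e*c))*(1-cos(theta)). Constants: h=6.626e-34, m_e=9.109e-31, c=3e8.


Compton wavelength: h/(m_e*c) = 2.4247e-12 m
d_lambda = 2.4247e-12 * (1 - cos(90.0 deg))
= 2.4247e-12 * 1.0
= 2.4247e-12 m = 0.002425 nm
lambda' = 0.095 + 0.002425
= 0.097425 nm

0.097425


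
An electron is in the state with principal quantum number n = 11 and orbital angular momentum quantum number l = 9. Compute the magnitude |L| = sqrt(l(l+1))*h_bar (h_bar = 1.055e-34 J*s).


L = sqrt(l*(l+1)) * h_bar
= sqrt(9 * 10) * 1.055e-34
= sqrt(90) * 1.055e-34
= 9.4868 * 1.055e-34
= 1.0009e-33 J*s

1.0009e-33


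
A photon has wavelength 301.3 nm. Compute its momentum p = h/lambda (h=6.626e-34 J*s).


p = h / lambda
= 6.626e-34 / (301.3e-9)
= 6.626e-34 / 3.0130e-07
= 2.1991e-27 kg*m/s

2.1991e-27


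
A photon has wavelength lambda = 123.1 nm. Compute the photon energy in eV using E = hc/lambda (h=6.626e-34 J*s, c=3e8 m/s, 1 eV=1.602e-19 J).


E = hc / lambda
= (6.626e-34)(3e8) / (123.1e-9)
= 1.9878e-25 / 1.2310e-07
= 1.6148e-18 J
Converting to eV: 1.6148e-18 / 1.602e-19
= 10.0798 eV

10.0798


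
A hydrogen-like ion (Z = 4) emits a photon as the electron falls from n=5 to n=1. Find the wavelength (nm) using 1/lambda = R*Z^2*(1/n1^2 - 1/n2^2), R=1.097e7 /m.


1/lambda = R * Z^2 * (1/n1^2 - 1/n2^2)
= 1.097e7 * 4^2 * (1/1^2 - 1/5^2)
= 1.097e7 * 16 * (1.0 - 0.04)
= 1.6850e+08 /m
lambda = 1 / 1.6850e+08
= 5.9347 nm

5.9347


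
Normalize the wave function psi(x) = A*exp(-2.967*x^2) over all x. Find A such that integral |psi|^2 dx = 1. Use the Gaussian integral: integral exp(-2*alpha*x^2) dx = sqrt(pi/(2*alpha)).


integral |psi|^2 dx = A^2 * sqrt(pi/(2*alpha)) = 1
A^2 = sqrt(2*alpha/pi)
= sqrt(2 * 2.967 / pi)
= 1.374355
A = sqrt(1.374355)
= 1.1723

1.1723


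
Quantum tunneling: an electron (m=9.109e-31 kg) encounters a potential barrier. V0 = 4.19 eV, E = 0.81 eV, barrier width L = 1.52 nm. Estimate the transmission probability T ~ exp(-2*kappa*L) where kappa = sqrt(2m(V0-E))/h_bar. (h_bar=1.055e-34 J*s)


V0 - E = 3.38 eV = 5.4148e-19 J
kappa = sqrt(2 * m * (V0-E)) / h_bar
= sqrt(2 * 9.109e-31 * 5.4148e-19) / 1.055e-34
= 9.4143e+09 /m
2*kappa*L = 2 * 9.4143e+09 * 1.52e-9
= 28.6194
T = exp(-28.6194) = 3.721660e-13

3.721660e-13


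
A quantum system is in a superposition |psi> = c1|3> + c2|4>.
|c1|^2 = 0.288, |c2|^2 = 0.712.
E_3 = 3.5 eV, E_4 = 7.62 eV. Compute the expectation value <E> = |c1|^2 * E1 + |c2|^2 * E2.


<E> = |c1|^2 * E1 + |c2|^2 * E2
= 0.288 * 3.5 + 0.712 * 7.62
= 1.008 + 5.4254
= 6.4334 eV

6.4334


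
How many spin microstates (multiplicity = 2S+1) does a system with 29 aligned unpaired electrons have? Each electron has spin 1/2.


Total spin S = N * (1/2) = 29 * 0.5 = 14.5
Spin multiplicity = 2S + 1
= 2 * 14.5 + 1
= 30

30


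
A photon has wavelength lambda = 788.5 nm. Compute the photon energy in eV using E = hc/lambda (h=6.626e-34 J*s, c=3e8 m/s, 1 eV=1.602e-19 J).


E = hc / lambda
= (6.626e-34)(3e8) / (788.5e-9)
= 1.9878e-25 / 7.8850e-07
= 2.5210e-19 J
Converting to eV: 2.5210e-19 / 1.602e-19
= 1.5737 eV

1.5737


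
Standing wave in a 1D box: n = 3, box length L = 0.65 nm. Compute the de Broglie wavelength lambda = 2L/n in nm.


lambda = 2L / n
= 2 * 0.65 / 3
= 1.3 / 3
= 0.4333 nm

0.4333


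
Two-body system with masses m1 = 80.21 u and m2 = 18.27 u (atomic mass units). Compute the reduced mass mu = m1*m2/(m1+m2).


mu = m1 * m2 / (m1 + m2)
= 80.21 * 18.27 / (80.21 + 18.27)
= 1465.4367 / 98.48
= 14.8806 u

14.8806


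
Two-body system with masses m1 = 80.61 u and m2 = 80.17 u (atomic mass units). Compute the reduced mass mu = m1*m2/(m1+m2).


mu = m1 * m2 / (m1 + m2)
= 80.61 * 80.17 / (80.61 + 80.17)
= 6462.5037 / 160.78
= 40.1947 u

40.1947


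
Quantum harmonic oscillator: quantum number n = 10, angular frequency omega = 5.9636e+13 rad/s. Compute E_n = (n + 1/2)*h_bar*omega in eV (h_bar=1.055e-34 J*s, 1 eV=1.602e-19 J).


E = (n + 1/2) * h_bar * omega
= (10 + 0.5) * 1.055e-34 * 5.9636e+13
= 10.5 * 6.2916e-21
= 6.6062e-20 J
= 0.4124 eV

0.4124


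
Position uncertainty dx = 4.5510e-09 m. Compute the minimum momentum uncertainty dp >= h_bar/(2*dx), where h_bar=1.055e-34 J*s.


dp = h_bar / (2 * dx)
= 1.055e-34 / (2 * 4.5510e-09)
= 1.055e-34 / 9.1020e-09
= 1.1591e-26 kg*m/s

1.1591e-26


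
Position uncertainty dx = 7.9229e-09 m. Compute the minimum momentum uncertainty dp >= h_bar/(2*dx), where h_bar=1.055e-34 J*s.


dp = h_bar / (2 * dx)
= 1.055e-34 / (2 * 7.9229e-09)
= 1.055e-34 / 1.5846e-08
= 6.6579e-27 kg*m/s

6.6579e-27


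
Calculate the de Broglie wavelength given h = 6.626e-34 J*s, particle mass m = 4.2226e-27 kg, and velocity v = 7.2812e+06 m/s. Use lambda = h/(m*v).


lambda = h / (m * v)
= 6.626e-34 / (4.2226e-27 * 7.2812e+06)
= 6.626e-34 / 3.0746e-20
= 2.1551e-14 m

2.1551e-14


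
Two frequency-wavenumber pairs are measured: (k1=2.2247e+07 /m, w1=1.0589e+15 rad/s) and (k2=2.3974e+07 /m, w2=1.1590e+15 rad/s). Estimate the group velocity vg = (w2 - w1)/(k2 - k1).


vg = (w2 - w1) / (k2 - k1)
= (1.1590e+15 - 1.0589e+15) / (2.3974e+07 - 2.2247e+07)
= 1.0010e+14 / 1.7270e+06
= 5.7962e+07 m/s

5.7962e+07


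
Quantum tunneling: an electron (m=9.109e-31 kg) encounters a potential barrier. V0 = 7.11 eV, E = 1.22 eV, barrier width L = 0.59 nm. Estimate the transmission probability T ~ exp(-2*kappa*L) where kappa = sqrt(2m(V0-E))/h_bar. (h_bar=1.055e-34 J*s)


V0 - E = 5.89 eV = 9.4358e-19 J
kappa = sqrt(2 * m * (V0-E)) / h_bar
= sqrt(2 * 9.109e-31 * 9.4358e-19) / 1.055e-34
= 1.2428e+10 /m
2*kappa*L = 2 * 1.2428e+10 * 0.59e-9
= 14.6646
T = exp(-14.6646) = 4.278248e-07

4.278248e-07


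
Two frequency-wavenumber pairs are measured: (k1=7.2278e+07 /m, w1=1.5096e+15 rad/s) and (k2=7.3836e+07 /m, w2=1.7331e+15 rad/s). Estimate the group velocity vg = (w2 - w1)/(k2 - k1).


vg = (w2 - w1) / (k2 - k1)
= (1.7331e+15 - 1.5096e+15) / (7.3836e+07 - 7.2278e+07)
= 2.2350e+14 / 1.5580e+06
= 1.4345e+08 m/s

1.4345e+08


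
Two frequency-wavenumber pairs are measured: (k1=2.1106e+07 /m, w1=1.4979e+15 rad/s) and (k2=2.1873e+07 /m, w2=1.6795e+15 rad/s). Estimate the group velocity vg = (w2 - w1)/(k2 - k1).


vg = (w2 - w1) / (k2 - k1)
= (1.6795e+15 - 1.4979e+15) / (2.1873e+07 - 2.1106e+07)
= 1.8160e+14 / 7.6700e+05
= 2.3677e+08 m/s

2.3677e+08


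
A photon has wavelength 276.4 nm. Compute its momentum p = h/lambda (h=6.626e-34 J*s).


p = h / lambda
= 6.626e-34 / (276.4e-9)
= 6.626e-34 / 2.7640e-07
= 2.3973e-27 kg*m/s

2.3973e-27


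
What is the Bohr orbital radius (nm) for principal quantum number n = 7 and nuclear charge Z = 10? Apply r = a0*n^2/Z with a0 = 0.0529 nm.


r = a0 * n^2 / Z
= 0.0529 * 7^2 / 10
= 0.0529 * 49 / 10
= 0.2592 nm

0.2592


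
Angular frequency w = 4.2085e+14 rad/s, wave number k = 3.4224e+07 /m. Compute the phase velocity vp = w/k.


vp = w / k
= 4.2085e+14 / 3.4224e+07
= 1.2297e+07 m/s

1.2297e+07


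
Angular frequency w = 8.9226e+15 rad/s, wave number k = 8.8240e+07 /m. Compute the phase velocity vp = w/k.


vp = w / k
= 8.9226e+15 / 8.8240e+07
= 1.0112e+08 m/s

1.0112e+08


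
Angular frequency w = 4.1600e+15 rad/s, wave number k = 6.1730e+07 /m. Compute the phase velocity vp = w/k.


vp = w / k
= 4.1600e+15 / 6.1730e+07
= 6.7390e+07 m/s

6.7390e+07


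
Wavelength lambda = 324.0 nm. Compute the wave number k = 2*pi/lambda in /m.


k = 2 * pi / lambda
= 6.2832 / (324.0e-9)
= 6.2832 / 3.2400e-07
= 1.9393e+07 /m

1.9393e+07


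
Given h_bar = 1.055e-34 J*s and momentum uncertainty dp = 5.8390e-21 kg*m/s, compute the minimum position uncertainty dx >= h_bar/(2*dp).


dx = h_bar / (2 * dp)
= 1.055e-34 / (2 * 5.8390e-21)
= 1.055e-34 / 1.1678e-20
= 9.0341e-15 m

9.0341e-15


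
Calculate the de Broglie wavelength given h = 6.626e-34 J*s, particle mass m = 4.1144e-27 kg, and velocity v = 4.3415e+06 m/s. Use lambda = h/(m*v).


lambda = h / (m * v)
= 6.626e-34 / (4.1144e-27 * 4.3415e+06)
= 6.626e-34 / 1.7863e-20
= 3.7094e-14 m

3.7094e-14


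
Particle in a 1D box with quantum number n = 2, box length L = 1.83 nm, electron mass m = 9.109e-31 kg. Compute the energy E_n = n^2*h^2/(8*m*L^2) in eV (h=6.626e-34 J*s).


E = n^2 * h^2 / (8 * m * L^2)
= 2^2 * (6.626e-34)^2 / (8 * 9.109e-31 * (1.83e-9)^2)
= 4 * 4.3904e-67 / (8 * 9.109e-31 * 3.3489e-18)
= 7.1961e-20 J
= 0.4492 eV

0.4492


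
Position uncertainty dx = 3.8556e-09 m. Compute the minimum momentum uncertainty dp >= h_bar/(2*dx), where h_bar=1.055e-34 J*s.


dp = h_bar / (2 * dx)
= 1.055e-34 / (2 * 3.8556e-09)
= 1.055e-34 / 7.7112e-09
= 1.3681e-26 kg*m/s

1.3681e-26


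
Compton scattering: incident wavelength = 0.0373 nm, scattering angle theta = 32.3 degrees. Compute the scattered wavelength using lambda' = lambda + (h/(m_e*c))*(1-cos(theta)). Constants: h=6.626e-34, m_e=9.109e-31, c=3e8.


Compton wavelength: h/(m_e*c) = 2.4247e-12 m
d_lambda = 2.4247e-12 * (1 - cos(32.3 deg))
= 2.4247e-12 * 0.154738
= 3.7519e-13 m = 0.000375 nm
lambda' = 0.0373 + 0.000375
= 0.037675 nm

0.037675


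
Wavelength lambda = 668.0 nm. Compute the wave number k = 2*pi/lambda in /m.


k = 2 * pi / lambda
= 6.2832 / (668.0e-9)
= 6.2832 / 6.6800e-07
= 9.4060e+06 /m

9.4060e+06


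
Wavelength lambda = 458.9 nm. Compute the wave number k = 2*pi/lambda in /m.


k = 2 * pi / lambda
= 6.2832 / (458.9e-9)
= 6.2832 / 4.5890e-07
= 1.3692e+07 /m

1.3692e+07


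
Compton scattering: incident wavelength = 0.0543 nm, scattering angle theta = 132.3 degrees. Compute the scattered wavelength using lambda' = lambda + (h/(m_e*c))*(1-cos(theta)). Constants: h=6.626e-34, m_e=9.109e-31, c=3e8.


Compton wavelength: h/(m_e*c) = 2.4247e-12 m
d_lambda = 2.4247e-12 * (1 - cos(132.3 deg))
= 2.4247e-12 * 1.673013
= 4.0566e-12 m = 0.004057 nm
lambda' = 0.0543 + 0.004057
= 0.058357 nm

0.058357
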